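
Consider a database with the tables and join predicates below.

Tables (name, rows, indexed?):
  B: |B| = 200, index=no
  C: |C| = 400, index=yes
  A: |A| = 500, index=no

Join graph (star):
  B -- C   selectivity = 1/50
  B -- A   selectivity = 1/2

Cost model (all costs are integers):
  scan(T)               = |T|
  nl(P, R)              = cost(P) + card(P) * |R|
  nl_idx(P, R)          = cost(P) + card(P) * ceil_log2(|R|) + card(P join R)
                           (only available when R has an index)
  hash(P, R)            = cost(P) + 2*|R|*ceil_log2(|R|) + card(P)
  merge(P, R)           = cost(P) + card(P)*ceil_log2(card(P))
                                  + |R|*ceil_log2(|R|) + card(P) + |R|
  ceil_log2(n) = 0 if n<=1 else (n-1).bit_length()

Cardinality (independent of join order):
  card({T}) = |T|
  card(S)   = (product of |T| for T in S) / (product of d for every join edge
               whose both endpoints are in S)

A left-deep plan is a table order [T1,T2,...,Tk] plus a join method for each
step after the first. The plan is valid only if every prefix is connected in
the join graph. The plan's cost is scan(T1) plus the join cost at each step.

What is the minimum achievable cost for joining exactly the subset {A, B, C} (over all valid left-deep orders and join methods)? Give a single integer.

Selinger DP over subsets of {A,B,C}:
  {B}: scan cost=200, card=200
  {C}: scan cost=400, card=400
  {A}: scan cost=500, card=500
  {BC}: card=1600; try (C,nl_idx)→3600, (B,hash)→4000, (C,merge)→6000, (B,merge)→6200, (C,hash)→7600, (C,nl)→80200 …(+1); best=3600 via (C,nl_idx)
  {AB}: card=50000; try (B,hash)→4200, (A,merge)→7000, (B,merge)→7300, (A,hash)→9400, (A,nl)→100200, (B,nl)→100500; best=4200 via (B,hash)
  {ABC}: card=400000; try (A,hash)→14200, (A,merge)→27800, (C,hash)→61400, (A,nl)→803600, (C,nl_idx)→854200, (C,merge)→858200 …(+1); best=14200 via (A,hash)

14200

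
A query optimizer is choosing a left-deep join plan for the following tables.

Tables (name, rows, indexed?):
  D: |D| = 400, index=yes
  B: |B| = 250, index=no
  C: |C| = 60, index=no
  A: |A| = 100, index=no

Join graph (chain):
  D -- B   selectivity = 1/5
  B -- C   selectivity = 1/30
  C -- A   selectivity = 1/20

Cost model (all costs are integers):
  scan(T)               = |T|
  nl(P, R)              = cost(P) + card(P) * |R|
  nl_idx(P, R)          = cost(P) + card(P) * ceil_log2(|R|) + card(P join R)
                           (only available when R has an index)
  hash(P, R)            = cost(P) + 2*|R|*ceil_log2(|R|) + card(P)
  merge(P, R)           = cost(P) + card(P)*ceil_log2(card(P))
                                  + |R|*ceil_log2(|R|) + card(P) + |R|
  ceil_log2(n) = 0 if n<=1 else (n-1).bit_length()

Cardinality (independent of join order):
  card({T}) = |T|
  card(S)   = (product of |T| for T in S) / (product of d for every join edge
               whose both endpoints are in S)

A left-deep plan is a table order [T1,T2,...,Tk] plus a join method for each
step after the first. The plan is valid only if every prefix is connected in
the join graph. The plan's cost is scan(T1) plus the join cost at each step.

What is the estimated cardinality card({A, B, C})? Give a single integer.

Tables in S: A(100), B(250), C(60)
Edges inside S: B-C(d=30), C-A(d=20)
numerator = 100 * 250 * 60 = 1500000
denominator = 30 * 20 = 600
card(S) = 1500000 / 600 = 2500

2500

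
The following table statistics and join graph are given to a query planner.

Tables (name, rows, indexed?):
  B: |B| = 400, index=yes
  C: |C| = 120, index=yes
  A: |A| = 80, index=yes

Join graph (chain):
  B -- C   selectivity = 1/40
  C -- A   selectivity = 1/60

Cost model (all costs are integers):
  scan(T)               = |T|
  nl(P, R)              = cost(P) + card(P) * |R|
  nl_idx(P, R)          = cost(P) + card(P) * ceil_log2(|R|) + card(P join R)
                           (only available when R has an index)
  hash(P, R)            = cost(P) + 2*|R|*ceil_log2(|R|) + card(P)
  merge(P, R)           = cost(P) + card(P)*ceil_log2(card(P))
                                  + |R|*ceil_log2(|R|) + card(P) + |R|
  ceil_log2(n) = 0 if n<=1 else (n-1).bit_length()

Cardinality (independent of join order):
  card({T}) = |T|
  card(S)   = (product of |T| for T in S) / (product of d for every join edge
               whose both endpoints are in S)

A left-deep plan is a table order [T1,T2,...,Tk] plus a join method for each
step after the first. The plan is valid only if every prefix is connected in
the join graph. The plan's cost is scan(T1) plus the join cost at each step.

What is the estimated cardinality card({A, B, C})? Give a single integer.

1600

Tables in S: A(80), B(400), C(120)
Edges inside S: B-C(d=40), C-A(d=60)
numerator = 80 * 400 * 120 = 3840000
denominator = 40 * 60 = 2400
card(S) = 3840000 / 2400 = 1600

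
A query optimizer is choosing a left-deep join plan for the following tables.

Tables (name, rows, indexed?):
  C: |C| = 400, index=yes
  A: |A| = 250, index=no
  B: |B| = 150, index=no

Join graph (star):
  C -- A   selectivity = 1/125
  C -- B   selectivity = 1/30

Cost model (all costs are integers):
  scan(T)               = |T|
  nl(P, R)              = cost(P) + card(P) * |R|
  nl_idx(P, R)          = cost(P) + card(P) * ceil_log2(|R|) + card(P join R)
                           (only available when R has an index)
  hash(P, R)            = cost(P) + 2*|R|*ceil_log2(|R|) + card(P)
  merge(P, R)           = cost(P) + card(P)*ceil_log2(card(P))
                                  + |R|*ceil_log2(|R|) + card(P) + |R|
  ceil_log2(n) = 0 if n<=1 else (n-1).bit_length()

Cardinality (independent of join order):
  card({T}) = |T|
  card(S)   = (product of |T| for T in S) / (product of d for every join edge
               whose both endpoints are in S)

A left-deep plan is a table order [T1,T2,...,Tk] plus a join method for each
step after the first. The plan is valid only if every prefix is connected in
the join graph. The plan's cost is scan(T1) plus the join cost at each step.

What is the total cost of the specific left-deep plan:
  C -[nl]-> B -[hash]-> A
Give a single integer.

66400

step 1: scan C: cost=400, card=400
step 2: join B via nl
    card(P join B) = 400*150/(30) = 2000
    cost = 400 + 400*150 = 60400
step 3: join A via hash
    card(P join A) = 2000*250/(125) = 4000
    cost = 60400 + 2*250*8 + 2000 = 66400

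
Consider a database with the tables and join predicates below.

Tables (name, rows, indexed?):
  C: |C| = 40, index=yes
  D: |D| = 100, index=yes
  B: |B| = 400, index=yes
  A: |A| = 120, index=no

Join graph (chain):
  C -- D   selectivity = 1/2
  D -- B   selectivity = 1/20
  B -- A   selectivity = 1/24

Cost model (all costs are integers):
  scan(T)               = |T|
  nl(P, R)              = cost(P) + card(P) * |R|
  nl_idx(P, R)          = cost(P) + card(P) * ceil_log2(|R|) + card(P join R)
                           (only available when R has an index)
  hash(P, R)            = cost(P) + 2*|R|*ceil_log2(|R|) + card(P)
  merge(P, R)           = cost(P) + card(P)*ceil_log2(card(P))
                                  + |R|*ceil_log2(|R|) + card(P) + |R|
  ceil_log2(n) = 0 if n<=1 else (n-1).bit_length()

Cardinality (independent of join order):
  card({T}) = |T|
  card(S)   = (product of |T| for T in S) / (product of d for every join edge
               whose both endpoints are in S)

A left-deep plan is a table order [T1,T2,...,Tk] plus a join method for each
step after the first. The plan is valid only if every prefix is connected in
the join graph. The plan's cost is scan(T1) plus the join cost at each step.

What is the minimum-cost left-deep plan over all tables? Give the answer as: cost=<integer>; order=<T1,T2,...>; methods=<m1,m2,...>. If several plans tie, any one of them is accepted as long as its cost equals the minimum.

Selinger DP (subsets sized 1..n):
  {C}: scan cost=40, card=40
  {D}: scan cost=100, card=100
  {B}: scan cost=400, card=400
  {A}: scan cost=120, card=120
  {CD}: card=2000; try (C,hash)→680, (D,merge)→1120, (C,merge)→1180, (D,hash)→1480, (D,nl_idx)→2320, (C,nl_idx)→2700 …(+2); best=680 via (C,hash)
  {BD}: card=2000; try (D,hash)→2200, (B,nl_idx)→3000, (B,merge)→4900, (D,merge)→5200, (D,nl_idx)→5200, (B,hash)→7400 …(+2); best=2200 via (D,hash)
  {AB}: card=2000; try (A,hash)→2480, (B,nl_idx)→3200, (B,merge)→5080, (A,merge)→5360, (B,hash)→7440, (B,nl)→48120 …(+1); best=2480 via (A,hash)
  {BCD}: card=40000; try (C,hash)→4680, (B,hash)→9880, (C,merge)→26480, (B,merge)→28680, (C,nl_idx)→54200, (B,nl_idx)→58680 …(+2); best=4680 via (C,hash)
  {ABD}: card=10000; try (D,hash)→5880, (A,hash)→5880, (D,nl_idx)→26480, (A,merge)→27160, (D,merge)→27280, (D,nl)→202480 …(+1); best=5880 via (D,hash)
  {ABCD}: card=200000; try (C,hash)→16360, (A,hash)→46360, (C,merge)→156160, (C,nl_idx)→265880, (C,nl)→405880, (A,merge)→685640 …(+1); best=16360 via (C,hash)

cost=16360; order=B,A,D,C; methods=hash,hash,hash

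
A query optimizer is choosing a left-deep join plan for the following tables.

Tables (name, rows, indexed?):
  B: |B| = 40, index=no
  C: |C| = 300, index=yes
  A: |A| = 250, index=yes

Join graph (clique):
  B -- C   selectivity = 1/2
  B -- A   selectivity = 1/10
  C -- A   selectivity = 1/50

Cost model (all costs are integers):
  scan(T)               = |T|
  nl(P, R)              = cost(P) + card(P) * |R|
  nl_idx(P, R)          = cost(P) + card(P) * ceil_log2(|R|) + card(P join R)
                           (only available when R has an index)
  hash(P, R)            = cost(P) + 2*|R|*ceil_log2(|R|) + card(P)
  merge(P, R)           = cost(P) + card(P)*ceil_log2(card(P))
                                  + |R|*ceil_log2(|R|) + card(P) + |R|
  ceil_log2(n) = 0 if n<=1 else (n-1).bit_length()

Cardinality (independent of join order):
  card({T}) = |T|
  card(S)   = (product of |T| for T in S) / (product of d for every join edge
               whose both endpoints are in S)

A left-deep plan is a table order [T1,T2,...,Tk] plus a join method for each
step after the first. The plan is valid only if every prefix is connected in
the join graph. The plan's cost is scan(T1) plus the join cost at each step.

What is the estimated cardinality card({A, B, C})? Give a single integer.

3000

Tables in S: A(250), B(40), C(300)
Edges inside S: B-C(d=2), B-A(d=10), C-A(d=50)
numerator = 250 * 40 * 300 = 3000000
denominator = 2 * 10 * 50 = 1000
card(S) = 3000000 / 1000 = 3000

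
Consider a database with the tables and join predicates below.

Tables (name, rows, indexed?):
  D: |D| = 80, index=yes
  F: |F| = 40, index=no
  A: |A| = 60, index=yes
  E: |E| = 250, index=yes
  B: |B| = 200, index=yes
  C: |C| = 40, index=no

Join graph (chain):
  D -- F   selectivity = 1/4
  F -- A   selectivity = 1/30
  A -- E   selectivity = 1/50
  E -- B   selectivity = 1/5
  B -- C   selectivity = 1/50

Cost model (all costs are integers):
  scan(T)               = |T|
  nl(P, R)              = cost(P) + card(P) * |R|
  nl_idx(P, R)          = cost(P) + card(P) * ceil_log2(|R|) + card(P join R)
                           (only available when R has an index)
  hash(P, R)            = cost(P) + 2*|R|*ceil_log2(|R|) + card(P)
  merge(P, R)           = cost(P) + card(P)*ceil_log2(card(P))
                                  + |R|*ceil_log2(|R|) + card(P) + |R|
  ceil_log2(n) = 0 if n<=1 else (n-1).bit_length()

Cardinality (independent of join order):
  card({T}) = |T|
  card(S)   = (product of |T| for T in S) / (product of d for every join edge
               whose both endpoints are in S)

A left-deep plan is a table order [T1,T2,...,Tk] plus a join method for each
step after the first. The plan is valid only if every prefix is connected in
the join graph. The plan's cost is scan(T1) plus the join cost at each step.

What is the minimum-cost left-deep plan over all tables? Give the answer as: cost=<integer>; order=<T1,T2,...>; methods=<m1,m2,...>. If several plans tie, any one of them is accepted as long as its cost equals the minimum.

Selinger DP (subsets sized 1..n):
  {D}: scan cost=80, card=80
  {F}: scan cost=40, card=40
  {A}: scan cost=60, card=60
  {E}: scan cost=250, card=250
  {B}: scan cost=200, card=200
  {C}: scan cost=40, card=40
  {DF}: card=800; try (F,hash)→640, (D,merge)→960, (F,merge)→1000, (D,nl_idx)→1120, (D,hash)→1200, (D,nl)→3240 …(+1); best=640 via (F,hash)
  {AF}: card=80; try (A,nl_idx)→360, (F,hash)→600, (A,merge)→740, (F,merge)→760, (A,hash)→800, (A,nl)→2440 …(+1); best=360 via (A,nl_idx)
  {AE}: card=300; try (E,nl_idx)→840, (A,hash)→1220, (A,nl_idx)→2050, (E,merge)→2730, (A,merge)→2920, (E,hash)→4120 …(+2); best=840 via (E,nl_idx)
  {BE}: card=10000; try (B,hash)→3700, (E,merge)→4250, (B,merge)→4300, (E,hash)→4400, (E,nl_idx)→11800, (B,nl_idx)→12250 …(+2); best=3700 via (B,hash)
  {BC}: card=160; try (B,nl_idx)→520, (C,hash)→880, (B,merge)→2120, (C,merge)→2280, (B,hash)→3280, (B,nl)→8040 …(+1); best=520 via (B,nl_idx)
  {ADF}: card=1600; try (D,hash)→1560, (D,merge)→1640, (A,hash)→2160, (D,nl_idx)→2520, (D,nl)→6760, (A,nl_idx)→7040 …(+2); best=1560 via (D,hash)
  {AEF}: card=400; try (E,nl_idx)→1400, (F,hash)→1620, (E,merge)→3250, (F,merge)→4120, (E,hash)→4440, (F,nl)→12840 …(+1); best=1400 via (E,nl_idx)
  {ABE}: card=12000; try (B,hash)→4340, (B,merge)→5640, (A,hash)→14420, (B,nl_idx)→15240, (B,nl)→60840, (A,nl_idx)→75700 …(+2); best=4340 via (B,hash)
  {BCE}: card=8000; try (E,merge)→4210, (E,hash)→4680, (E,nl_idx)→9800, (C,hash)→14180, (E,nl)→40520, (C,merge)→153980 …(+1); best=4210 via (E,merge)
  {ADEF}: card=8000; try (D,hash)→2920, (D,merge)→6040, (E,hash)→7160, (D,nl_idx)→12200, (E,nl_idx)→22360, (E,merge)→23010 …(+2); best=2920 via (D,hash)
  {ABEF}: card=16000; try (B,hash)→5000, (B,merge)→7200, (F,hash)→16820, (B,nl_idx)→20600, (B,nl)→81400, (F,merge)→184620 …(+1); best=5000 via (B,hash)
  {ABCE}: card=9600; try (A,hash)→12930, (C,hash)→16820, (A,nl_idx)→61810, (A,merge)→116630, (C,merge)→184620, (A,nl)→484210 …(+1); best=12930 via (A,hash)
  {ABDEF}: card=320000; try (B,hash)→14120, (D,hash)→22120, (B,merge)→116720, (D,merge)→245640, (B,nl_idx)→386920, (D,nl_idx)→437000 …(+2); best=14120 via (B,hash)
  {ABCEF}: card=12800; try (C,hash)→21480, (F,hash)→23010, (F,merge)→157210, (C,merge)→245280, (F,nl)→396930, (C,nl)→645000; best=21480 via (C,hash)
  {ABCDEF}: card=256000; try (D,hash)→35400, (D,merge)→214120, (C,hash)→334600, (D,nl_idx)→367080, (D,nl)→1045480, (C,merge)→6414400 …(+1); best=35400 via (D,hash)

cost=35400; order=F,A,E,B,C,D; methods=nl_idx,nl_idx,hash,hash,hash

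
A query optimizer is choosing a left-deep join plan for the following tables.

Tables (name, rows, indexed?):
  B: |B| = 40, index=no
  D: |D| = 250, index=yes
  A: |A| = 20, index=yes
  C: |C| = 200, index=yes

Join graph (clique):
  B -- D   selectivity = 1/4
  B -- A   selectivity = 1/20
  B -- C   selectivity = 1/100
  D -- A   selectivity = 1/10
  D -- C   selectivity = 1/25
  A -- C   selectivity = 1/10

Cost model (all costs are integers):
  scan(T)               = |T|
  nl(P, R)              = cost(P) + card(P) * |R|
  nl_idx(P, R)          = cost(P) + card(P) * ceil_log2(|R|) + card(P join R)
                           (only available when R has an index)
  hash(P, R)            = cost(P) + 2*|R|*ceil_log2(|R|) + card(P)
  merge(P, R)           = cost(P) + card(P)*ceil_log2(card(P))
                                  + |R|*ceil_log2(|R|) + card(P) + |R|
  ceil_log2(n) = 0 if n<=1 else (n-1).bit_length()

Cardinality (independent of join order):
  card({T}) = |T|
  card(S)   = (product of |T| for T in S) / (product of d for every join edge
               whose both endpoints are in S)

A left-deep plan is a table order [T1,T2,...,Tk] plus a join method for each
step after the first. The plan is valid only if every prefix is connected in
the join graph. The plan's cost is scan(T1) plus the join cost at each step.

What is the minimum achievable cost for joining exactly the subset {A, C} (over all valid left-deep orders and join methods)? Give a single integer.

Selinger DP over subsets of {A,C}:
  {A}: scan cost=20, card=20
  {C}: scan cost=200, card=200
  {AC}: card=400; try (C,nl_idx)→580, (A,hash)→600, (A,nl_idx)→1600, (C,merge)→1940, (A,merge)→2120, (C,hash)→3240 …(+2); best=580 via (C,nl_idx)

580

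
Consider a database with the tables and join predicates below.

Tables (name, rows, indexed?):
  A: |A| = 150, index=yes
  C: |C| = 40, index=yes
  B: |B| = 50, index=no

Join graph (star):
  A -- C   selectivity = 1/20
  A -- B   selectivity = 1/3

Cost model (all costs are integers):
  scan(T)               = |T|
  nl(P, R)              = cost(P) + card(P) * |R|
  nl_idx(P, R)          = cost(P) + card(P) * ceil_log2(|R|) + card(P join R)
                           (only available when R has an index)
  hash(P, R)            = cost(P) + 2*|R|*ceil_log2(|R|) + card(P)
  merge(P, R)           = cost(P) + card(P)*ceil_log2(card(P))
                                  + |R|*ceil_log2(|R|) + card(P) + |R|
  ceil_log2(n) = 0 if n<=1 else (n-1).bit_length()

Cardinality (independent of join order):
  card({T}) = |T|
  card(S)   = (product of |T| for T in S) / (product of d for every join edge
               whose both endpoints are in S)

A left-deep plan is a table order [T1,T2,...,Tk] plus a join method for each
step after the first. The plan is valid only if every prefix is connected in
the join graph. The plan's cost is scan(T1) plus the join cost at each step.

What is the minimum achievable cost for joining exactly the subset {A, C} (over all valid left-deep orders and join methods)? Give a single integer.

660

Selinger DP over subsets of {A,C}:
  {A}: scan cost=150, card=150
  {C}: scan cost=40, card=40
  {AC}: card=300; try (A,nl_idx)→660, (C,hash)→780, (C,nl_idx)→1350, (A,merge)→1670, (C,merge)→1780, (A,hash)→2480 …(+2); best=660 via (A,nl_idx)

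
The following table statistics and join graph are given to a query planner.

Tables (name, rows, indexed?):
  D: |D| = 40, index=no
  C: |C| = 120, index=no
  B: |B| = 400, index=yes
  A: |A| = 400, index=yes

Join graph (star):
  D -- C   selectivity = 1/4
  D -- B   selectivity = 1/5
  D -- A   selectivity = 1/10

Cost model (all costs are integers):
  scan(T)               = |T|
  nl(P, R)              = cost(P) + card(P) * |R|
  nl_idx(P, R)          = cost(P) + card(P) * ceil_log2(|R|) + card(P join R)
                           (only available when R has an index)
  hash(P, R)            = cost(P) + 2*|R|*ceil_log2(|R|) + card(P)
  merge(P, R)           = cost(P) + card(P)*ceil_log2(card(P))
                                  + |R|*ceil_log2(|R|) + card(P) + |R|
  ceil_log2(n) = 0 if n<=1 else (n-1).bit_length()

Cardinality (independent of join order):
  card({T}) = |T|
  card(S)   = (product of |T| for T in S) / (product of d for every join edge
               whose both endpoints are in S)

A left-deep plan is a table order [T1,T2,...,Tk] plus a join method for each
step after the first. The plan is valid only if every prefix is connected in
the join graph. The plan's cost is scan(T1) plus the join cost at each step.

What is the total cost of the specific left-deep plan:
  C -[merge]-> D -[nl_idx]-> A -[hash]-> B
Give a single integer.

115360

step 1: scan C: cost=120, card=120
step 2: join D via merge
    card(P join D) = 120*40/(4) = 1200
    cost = 120 + 120*7 + 40*6 + 120 + 40 = 1360
step 3: join A via nl_idx
    card(P join A) = 1200*400/(10) = 48000
    cost = 1360 + 1200*9 + 48000 = 60160
step 4: join B via hash
    card(P join B) = 48000*400/(5) = 3840000
    cost = 60160 + 2*400*9 + 48000 = 115360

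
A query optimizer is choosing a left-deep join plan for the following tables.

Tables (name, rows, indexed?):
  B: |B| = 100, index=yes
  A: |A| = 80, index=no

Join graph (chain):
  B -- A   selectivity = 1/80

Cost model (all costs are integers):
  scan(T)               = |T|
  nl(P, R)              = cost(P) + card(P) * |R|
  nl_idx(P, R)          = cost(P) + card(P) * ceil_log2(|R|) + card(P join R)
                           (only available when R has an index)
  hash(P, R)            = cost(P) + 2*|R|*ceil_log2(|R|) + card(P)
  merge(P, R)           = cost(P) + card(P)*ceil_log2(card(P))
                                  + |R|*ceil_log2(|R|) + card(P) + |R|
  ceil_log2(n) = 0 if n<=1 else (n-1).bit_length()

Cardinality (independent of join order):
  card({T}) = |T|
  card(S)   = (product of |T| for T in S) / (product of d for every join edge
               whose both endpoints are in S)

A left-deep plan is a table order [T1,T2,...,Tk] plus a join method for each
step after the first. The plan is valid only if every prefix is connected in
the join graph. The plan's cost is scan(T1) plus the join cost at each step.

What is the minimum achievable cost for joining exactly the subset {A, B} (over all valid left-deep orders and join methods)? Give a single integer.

Selinger DP over subsets of {A,B}:
  {B}: scan cost=100, card=100
  {A}: scan cost=80, card=80
  {AB}: card=100; try (B,nl_idx)→740, (A,hash)→1320, (B,merge)→1520, (A,merge)→1540, (B,hash)→1560, (B,nl)→8080 …(+1); best=740 via (B,nl_idx)

740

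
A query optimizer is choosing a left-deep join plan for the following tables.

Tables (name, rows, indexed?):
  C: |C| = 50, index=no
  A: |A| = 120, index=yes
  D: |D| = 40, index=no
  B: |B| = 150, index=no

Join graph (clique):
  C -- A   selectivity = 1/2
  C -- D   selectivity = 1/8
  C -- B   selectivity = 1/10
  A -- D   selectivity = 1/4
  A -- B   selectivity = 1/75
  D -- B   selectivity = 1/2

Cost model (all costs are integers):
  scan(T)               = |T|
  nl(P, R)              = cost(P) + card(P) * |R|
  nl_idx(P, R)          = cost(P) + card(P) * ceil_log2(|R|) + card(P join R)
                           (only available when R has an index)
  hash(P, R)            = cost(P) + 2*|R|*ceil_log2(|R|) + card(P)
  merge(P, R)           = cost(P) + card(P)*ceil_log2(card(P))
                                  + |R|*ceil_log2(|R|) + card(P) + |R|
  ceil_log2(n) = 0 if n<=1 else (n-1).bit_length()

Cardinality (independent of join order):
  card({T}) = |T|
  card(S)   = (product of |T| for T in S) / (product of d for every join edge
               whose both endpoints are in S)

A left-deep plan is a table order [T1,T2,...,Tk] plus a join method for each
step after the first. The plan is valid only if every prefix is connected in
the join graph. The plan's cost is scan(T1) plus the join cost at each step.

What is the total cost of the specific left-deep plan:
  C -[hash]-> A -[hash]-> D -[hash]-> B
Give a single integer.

step 1: scan C: cost=50, card=50
step 2: join A via hash
    card(P join A) = 50*120/(2) = 3000
    cost = 50 + 2*120*7 + 50 = 1780
step 3: join D via hash
    card(P join D) = 3000*40/(8*4) = 3750
    cost = 1780 + 2*40*6 + 3000 = 5260
step 4: join B via hash
    card(P join B) = 3750*150/(10*75*2) = 375
    cost = 5260 + 2*150*8 + 3750 = 11410

11410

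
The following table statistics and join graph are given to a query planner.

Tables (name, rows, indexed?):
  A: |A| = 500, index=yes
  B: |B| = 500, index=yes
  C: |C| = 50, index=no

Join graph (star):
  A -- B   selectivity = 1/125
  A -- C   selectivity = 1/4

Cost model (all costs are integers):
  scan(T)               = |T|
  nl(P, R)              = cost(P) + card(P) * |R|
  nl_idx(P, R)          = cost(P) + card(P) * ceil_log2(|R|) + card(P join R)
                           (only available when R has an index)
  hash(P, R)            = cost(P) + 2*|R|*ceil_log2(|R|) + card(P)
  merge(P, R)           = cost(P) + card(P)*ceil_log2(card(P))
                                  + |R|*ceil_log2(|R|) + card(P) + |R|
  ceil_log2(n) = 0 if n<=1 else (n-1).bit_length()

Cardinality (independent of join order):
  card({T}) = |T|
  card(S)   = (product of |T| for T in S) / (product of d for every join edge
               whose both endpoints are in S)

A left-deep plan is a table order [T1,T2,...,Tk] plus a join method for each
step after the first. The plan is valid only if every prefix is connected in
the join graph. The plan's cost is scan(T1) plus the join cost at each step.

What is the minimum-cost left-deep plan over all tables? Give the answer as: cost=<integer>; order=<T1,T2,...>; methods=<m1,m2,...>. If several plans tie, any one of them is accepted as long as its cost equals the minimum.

Selinger DP (subsets sized 1..n):
  {A}: scan cost=500, card=500
  {B}: scan cost=500, card=500
  {C}: scan cost=50, card=50
  {AB}: card=2000; try (B,nl_idx)→7000, (A,nl_idx)→7000, (B,hash)→10000, (A,hash)→10000, (B,merge)→10500, (A,merge)→10500 …(+2); best=7000 via (B,nl_idx)
  {AC}: card=6250; try (C,hash)→1600, (A,merge)→5400, (C,merge)→5850, (A,nl_idx)→6750, (A,hash)→9100, (A,nl)→25050 …(+1); best=1600 via (C,hash)
  {ABC}: card=25000; try (C,hash)→9600, (B,hash)→16850, (C,merge)→31350, (B,nl_idx)→82850, (B,merge)→94100, (C,nl)→107000 …(+1); best=9600 via (C,hash)

cost=9600; order=A,B,C; methods=nl_idx,hash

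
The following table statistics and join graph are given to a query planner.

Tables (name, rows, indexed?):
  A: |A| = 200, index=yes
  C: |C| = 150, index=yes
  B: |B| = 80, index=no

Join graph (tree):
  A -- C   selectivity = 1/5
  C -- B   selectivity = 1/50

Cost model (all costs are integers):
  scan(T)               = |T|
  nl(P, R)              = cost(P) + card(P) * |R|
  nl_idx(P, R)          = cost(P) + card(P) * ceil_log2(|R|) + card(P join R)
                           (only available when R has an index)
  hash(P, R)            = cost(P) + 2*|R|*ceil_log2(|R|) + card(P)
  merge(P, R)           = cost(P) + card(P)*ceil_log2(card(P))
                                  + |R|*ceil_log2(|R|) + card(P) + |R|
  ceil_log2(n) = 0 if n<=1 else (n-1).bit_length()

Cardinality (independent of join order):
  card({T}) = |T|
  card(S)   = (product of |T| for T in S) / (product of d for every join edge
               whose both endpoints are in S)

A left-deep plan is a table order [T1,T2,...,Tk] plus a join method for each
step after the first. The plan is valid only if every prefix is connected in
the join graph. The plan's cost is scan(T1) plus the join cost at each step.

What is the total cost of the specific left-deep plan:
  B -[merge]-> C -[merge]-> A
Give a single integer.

step 1: scan B: cost=80, card=80
step 2: join C via merge
    card(P join C) = 80*150/(50) = 240
    cost = 80 + 80*7 + 150*8 + 80 + 150 = 2070
step 3: join A via merge
    card(P join A) = 240*200/(5) = 9600
    cost = 2070 + 240*8 + 200*8 + 240 + 200 = 6030

6030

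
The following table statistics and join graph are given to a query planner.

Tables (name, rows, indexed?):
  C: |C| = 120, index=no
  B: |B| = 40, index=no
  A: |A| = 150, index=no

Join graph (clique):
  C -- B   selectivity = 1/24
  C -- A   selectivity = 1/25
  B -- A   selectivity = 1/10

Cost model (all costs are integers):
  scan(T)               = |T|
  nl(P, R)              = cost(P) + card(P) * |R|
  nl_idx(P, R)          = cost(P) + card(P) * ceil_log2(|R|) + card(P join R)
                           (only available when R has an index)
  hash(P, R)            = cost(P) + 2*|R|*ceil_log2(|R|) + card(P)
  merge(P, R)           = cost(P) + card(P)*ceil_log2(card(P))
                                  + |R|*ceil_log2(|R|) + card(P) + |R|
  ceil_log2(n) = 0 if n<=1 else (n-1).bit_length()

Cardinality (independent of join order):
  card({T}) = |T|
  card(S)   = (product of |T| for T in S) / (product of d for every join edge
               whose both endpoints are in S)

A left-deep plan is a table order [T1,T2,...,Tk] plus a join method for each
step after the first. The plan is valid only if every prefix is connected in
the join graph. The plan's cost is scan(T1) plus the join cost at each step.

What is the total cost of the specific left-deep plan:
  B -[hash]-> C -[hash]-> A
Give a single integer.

4360

step 1: scan B: cost=40, card=40
step 2: join C via hash
    card(P join C) = 40*120/(24) = 200
    cost = 40 + 2*120*7 + 40 = 1760
step 3: join A via hash
    card(P join A) = 200*150/(25*10) = 120
    cost = 1760 + 2*150*8 + 200 = 4360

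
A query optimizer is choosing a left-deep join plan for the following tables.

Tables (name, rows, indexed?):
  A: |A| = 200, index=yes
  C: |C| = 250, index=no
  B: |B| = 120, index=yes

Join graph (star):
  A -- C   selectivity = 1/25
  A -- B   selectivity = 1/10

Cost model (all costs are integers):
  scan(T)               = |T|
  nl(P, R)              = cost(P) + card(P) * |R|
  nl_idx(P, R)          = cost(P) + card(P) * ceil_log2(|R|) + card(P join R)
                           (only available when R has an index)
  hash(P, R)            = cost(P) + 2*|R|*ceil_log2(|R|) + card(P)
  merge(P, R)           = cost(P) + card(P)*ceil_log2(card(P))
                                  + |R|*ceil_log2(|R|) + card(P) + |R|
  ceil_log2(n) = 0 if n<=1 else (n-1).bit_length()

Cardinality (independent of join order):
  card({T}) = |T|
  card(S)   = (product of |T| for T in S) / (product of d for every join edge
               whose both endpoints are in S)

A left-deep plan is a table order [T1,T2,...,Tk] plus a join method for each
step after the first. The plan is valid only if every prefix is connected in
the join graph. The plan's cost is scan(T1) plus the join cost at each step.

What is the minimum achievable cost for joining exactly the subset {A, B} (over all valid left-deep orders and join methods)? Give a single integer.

Selinger DP over subsets of {A,B}:
  {A}: scan cost=200, card=200
  {B}: scan cost=120, card=120
  {AB}: card=2400; try (B,hash)→2080, (A,merge)→2880, (B,merge)→2960, (A,hash)→3440, (A,nl_idx)→3480, (B,nl_idx)→4000 …(+2); best=2080 via (B,hash)

2080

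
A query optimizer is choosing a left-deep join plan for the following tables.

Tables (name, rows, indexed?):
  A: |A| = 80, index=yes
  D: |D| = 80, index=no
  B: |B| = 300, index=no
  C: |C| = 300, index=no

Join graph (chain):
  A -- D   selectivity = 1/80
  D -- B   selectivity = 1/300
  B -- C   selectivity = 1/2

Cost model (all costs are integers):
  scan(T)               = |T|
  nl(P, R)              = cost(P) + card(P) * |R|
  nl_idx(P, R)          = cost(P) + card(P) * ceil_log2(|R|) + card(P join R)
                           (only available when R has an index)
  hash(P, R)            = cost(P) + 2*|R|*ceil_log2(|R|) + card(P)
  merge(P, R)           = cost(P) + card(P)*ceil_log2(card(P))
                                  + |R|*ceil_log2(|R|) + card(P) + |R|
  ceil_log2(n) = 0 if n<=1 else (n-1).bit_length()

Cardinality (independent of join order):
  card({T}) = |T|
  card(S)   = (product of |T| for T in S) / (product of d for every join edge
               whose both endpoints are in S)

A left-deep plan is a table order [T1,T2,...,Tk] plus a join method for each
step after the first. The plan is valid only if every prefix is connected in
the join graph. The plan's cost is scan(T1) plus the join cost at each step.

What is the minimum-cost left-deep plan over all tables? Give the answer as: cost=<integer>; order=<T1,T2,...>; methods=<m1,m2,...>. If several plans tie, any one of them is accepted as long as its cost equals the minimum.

cost=6000; order=B,D,A,C; methods=hash,nl_idx,merge

Selinger DP (subsets sized 1..n):
  {A}: scan cost=80, card=80
  {D}: scan cost=80, card=80
  {B}: scan cost=300, card=300
  {C}: scan cost=300, card=300
  {AD}: card=80; try (A,nl_idx)→720, (D,hash)→1280, (A,hash)→1280, (D,merge)→1360, (A,merge)→1360, (D,nl)→6480 …(+1); best=720 via (A,nl_idx)
  {BD}: card=80; try (D,hash)→1720, (B,merge)→3720, (D,merge)→3940, (B,hash)→5560, (B,nl)→24080, (D,nl)→24300; best=1720 via (D,hash)
  {BC}: card=45000; try (C,hash)→6000, (B,hash)→6000, (C,merge)→6300, (B,merge)→6300, (C,nl)→90300, (B,nl)→90300; best=6000 via (C,hash)
  {ABD}: card=80; try (A,nl_idx)→2360, (A,hash)→2920, (A,merge)→3000, (B,merge)→4360, (B,hash)→6200, (A,nl)→8120 …(+1); best=2360 via (A,nl_idx)
  {BCD}: card=12000; try (C,merge)→5360, (C,hash)→7200, (C,nl)→25720, (D,hash)→52120, (D,merge)→771640, (D,nl)→3606000; best=5360 via (C,merge)
  {ABCD}: card=12000; try (C,merge)→6000, (C,hash)→7840, (A,hash)→18480, (C,nl)→26360, (A,nl_idx)→101360, (A,merge)→186000 …(+1); best=6000 via (C,merge)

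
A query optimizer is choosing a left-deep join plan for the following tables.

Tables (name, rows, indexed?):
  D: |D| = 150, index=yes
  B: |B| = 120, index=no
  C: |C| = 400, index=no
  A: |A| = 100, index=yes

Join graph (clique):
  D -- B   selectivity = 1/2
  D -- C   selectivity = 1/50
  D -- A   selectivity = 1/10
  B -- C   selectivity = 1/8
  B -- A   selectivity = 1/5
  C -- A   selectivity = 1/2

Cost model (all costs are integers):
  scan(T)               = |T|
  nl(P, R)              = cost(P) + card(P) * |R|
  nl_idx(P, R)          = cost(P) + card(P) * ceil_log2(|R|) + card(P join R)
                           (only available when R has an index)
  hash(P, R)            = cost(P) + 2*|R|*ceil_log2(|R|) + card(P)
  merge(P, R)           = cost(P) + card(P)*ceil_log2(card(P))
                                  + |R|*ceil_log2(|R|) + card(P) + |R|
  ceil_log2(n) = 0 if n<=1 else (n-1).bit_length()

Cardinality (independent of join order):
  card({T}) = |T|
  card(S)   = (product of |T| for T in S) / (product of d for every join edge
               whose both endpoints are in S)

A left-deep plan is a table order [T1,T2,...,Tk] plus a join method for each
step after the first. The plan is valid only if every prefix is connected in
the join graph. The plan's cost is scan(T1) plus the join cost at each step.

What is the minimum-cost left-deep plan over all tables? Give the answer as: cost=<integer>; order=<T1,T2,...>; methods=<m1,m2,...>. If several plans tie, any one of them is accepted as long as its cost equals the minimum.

Selinger DP (subsets sized 1..n):
  {D}: scan cost=150, card=150
  {B}: scan cost=120, card=120
  {C}: scan cost=400, card=400
  {A}: scan cost=100, card=100
  {BD}: card=9000; try (B,hash)→1980, (D,merge)→2430, (B,merge)→2460, (D,hash)→2640, (D,nl_idx)→10080, (D,nl)→18120 …(+1); best=1980 via (B,hash)
  {CD}: card=1200; try (D,hash)→3200, (D,nl_idx)→4800, (C,merge)→5500, (D,merge)→5750, (C,hash)→7500, (C,nl)→60150 …(+1); best=3200 via (D,hash)
  {AD}: card=1500; try (A,hash)→1700, (D,merge)→2250, (A,merge)→2300, (D,nl_idx)→2400, (D,hash)→2600, (A,nl_idx)→2700 …(+2); best=1700 via (A,hash)
  {BC}: card=6000; try (B,hash)→2480, (C,merge)→5080, (B,merge)→5360, (C,hash)→7440, (C,nl)→48120, (B,nl)→48400; best=2480 via (B,hash)
  {AB}: card=2400; try (A,hash)→1640, (B,merge)→1860, (B,hash)→1880, (A,merge)→1880, (A,nl_idx)→3360, (B,nl)→12100 …(+1); best=1640 via (A,hash)
  {AC}: card=20000; try (A,hash)→2200, (C,merge)→4900, (A,merge)→5200, (C,hash)→7400, (A,nl_idx)→23200, (C,nl)→40100 …(+1); best=2200 via (A,hash)
  {BCD}: card=9000; try (B,hash)→6080, (D,hash)→10880, (C,hash)→18180, (B,merge)→18560, (D,nl_idx)→59480, (D,merge)→87830 …(+4); best=6080 via (B,hash)
  {ABD}: card=18000; try (B,hash)→4880, (D,hash)→6440, (A,hash)→12380, (B,merge)→20660, (D,merge)→34190, (D,nl_idx)→38840 …(+5); best=4880 via (B,hash)
  {ACD}: card=6000; try (A,hash)→5800, (C,hash)→10400, (A,nl_idx)→17600, (A,merge)→18400, (C,merge)→23700, (D,hash)→24600 …(+5); best=5800 via (A,hash)
  {ABC}: card=60000; try (A,hash)→9880, (C,hash)→11240, (B,hash)→23880, (C,merge)→36840, (A,merge)→87280, (A,nl_idx)→104480 …(+4); best=9880 via (A,hash)
  {ABCD}: card=9000; try (B,hash)→13480, (A,hash)→16480, (C,hash)→30080, (D,hash)→72280, (A,nl_idx)→78080, (B,merge)→90760 …(+8); best=13480 via (B,hash)

cost=13480; order=C,D,A,B; methods=hash,hash,hash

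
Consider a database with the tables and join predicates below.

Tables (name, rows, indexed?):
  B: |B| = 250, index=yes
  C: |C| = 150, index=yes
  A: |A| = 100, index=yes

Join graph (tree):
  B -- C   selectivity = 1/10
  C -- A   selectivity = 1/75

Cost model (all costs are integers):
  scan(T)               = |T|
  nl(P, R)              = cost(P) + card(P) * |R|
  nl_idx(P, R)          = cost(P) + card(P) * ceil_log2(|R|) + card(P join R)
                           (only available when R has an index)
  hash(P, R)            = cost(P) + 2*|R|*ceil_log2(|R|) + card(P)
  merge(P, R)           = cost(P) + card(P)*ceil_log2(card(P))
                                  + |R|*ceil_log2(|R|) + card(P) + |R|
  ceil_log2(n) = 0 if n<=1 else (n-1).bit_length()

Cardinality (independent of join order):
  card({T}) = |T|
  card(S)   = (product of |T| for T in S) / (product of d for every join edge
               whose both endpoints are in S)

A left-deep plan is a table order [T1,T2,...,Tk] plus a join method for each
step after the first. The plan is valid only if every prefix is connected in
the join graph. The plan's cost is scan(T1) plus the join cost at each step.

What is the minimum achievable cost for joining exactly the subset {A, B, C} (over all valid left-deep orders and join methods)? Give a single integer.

5150

Selinger DP over subsets of {A,B,C}:
  {B}: scan cost=250, card=250
  {C}: scan cost=150, card=150
  {A}: scan cost=100, card=100
  {BC}: card=3750; try (C,hash)→2900, (B,merge)→3750, (C,merge)→3850, (B,hash)→4300, (B,nl_idx)→5100, (C,nl_idx)→6000 …(+2); best=2900 via (C,hash)
  {AC}: card=200; try (C,nl_idx)→1100, (A,nl_idx)→1400, (A,hash)→1700, (C,merge)→2250, (A,merge)→2300, (C,hash)→2600 …(+2); best=1100 via (C,nl_idx)
  {ABC}: card=5000; try (B,merge)→5150, (B,hash)→5300, (B,nl_idx)→7700, (A,hash)→8050, (A,nl_idx)→34150, (B,nl)→51100 …(+2); best=5150 via (B,merge)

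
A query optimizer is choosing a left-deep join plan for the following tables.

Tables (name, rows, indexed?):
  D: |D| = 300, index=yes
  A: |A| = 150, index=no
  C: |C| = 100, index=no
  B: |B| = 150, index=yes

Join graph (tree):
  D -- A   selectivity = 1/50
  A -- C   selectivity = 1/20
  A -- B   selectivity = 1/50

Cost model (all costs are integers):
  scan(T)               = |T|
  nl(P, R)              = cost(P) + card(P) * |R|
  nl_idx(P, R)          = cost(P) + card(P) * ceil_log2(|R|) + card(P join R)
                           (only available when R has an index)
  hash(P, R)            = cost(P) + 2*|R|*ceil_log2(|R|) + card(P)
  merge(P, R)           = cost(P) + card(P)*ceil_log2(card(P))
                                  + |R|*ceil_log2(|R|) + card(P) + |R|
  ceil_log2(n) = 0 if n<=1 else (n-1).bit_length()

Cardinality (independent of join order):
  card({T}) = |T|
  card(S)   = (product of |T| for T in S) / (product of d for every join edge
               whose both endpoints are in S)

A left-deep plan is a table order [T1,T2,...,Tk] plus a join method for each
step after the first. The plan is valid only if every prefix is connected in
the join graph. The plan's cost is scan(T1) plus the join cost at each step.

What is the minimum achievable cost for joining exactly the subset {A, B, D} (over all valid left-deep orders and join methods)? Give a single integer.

5700

Selinger DP over subsets of {A,B,D}:
  {D}: scan cost=300, card=300
  {A}: scan cost=150, card=150
  {B}: scan cost=150, card=150
  {AD}: card=900; try (D,nl_idx)→2400, (A,hash)→3000, (D,merge)→4500, (A,merge)→4650, (D,hash)→5700, (D,nl)→45150 …(+1); best=2400 via (D,nl_idx)
  {AB}: card=450; try (B,nl_idx)→1800, (B,hash)→2700, (A,hash)→2700, (B,merge)→2850, (A,merge)→2850, (B,nl)→22650 …(+1); best=1800 via (B,nl_idx)
  {ABD}: card=2700; try (B,hash)→5700, (D,hash)→7650, (D,nl_idx)→8550, (D,merge)→9300, (B,nl_idx)→12300, (B,merge)→13650 …(+2); best=5700 via (B,hash)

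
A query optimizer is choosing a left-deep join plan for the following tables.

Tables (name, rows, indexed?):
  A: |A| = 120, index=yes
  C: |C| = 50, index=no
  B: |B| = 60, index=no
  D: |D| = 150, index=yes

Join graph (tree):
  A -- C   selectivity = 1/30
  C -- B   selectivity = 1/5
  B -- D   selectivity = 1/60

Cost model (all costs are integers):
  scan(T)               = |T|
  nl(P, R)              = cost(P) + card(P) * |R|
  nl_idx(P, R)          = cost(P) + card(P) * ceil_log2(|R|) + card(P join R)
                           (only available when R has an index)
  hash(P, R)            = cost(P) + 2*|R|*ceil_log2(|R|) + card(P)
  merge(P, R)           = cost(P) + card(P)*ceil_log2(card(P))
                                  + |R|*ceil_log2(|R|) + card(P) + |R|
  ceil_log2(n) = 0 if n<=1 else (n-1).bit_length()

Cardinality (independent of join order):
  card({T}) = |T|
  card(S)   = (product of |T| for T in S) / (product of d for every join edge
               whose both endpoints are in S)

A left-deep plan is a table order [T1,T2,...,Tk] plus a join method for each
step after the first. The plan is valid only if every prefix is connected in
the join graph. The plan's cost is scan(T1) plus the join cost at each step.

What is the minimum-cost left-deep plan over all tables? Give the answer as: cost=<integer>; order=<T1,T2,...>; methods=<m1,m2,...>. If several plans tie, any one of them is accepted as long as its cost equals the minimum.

cost=4620; order=B,D,C,A; methods=nl_idx,hash,hash

Selinger DP (subsets sized 1..n):
  {A}: scan cost=120, card=120
  {C}: scan cost=50, card=50
  {B}: scan cost=60, card=60
  {D}: scan cost=150, card=150
  {AC}: card=200; try (A,nl_idx)→600, (C,hash)→840, (A,merge)→1360, (C,merge)→1430, (A,hash)→1780, (A,nl)→6050 …(+1); best=600 via (A,nl_idx)
  {BC}: card=600; try (C,hash)→720, (B,hash)→820, (B,merge)→820, (C,merge)→830, (B,nl)→3050, (C,nl)→3060; best=720 via (C,hash)
  {BD}: card=150; try (D,nl_idx)→690, (B,hash)→1020, (D,merge)→1830, (B,merge)→1920, (D,hash)→2520, (D,nl)→9060 …(+1); best=690 via (D,nl_idx)
  {ABC}: card=2400; try (B,hash)→1520, (B,merge)→2820, (A,hash)→3000, (A,nl_idx)→7320, (A,merge)→8280, (B,nl)→12600 …(+1); best=1520 via (B,hash)
  {BCD}: card=1500; try (C,hash)→1440, (C,merge)→2390, (D,hash)→3720, (D,nl_idx)→7020, (C,nl)→8190, (D,merge)→8670 …(+1); best=1440 via (C,hash)
  {ABCD}: card=6000; try (A,hash)→4620, (D,hash)→6320, (A,nl_idx)→17940, (A,merge)→20400, (D,nl_idx)→26720, (D,merge)→34070 …(+2); best=4620 via (A,hash)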